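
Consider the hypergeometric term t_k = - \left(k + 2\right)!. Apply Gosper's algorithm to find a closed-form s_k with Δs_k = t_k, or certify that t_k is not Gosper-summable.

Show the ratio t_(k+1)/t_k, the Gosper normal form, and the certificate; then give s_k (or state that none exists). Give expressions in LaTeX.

Step 1: r(k) = k + 3.
Gosper form: A/B · C(k+1)/C(k) with A=k + 3, B=1, C=1.
Solve (k + 3)·f(k+1) − (1)·f(k) = 1.
Bound: deg f ≤ -1.
Negative degree bound (-1): no f exists, t_k not Gosper-summable.

none (Gosper's algorithm certifies no s_k)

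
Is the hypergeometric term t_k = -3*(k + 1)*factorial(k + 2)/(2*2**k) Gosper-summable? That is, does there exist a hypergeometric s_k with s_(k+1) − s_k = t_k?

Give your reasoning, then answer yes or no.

r(k) = (k + 2)*(k + 3)/(2*(k + 1)) after simplifying.
Factor: A=k/2 + 3/2; B=1; C=k + 1.
Need (k/2 + 3/2)·f(k+1) − (1)·f(k) = k + 1.
deg f ≤ 0 (via 1,0,1).
Coefficient equations give f(k) = 2.
Certificate R = B(k−1)f/C = 2/(k + 1) gives s_k = -3*factorial(k + 2)/2**k.
Check: Δs_k = -3*(k + 1)*factorial(k + 2)/(2*2**k). ✓

Yes. s_k = -3*factorial(k + 2)/2**k.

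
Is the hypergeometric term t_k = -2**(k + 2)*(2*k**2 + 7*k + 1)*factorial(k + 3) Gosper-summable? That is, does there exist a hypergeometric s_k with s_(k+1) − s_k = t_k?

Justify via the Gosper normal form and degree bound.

t_(k+1)/t_k = 2*(2*k**3 + 19*k**2 + 54*k + 40)/(2*k**2 + 7*k + 1).
Factor: A=2*k + 8; B=1; C=k**2 + 7*k/2 + 1/2.
Set up (2*k + 8)·f(k+1) − (1)·f(k) − (k**2 + 7*k/2 + 1/2) = 0.
Bound: deg f ≤ 1.
Match coefficients ⇒ f(k) = (k - 1)/2.
Get s_k = R·t_k = -2**(k + 2)*(k - 1)*factorial(k + 3) with R(k) = B(k−1)f(k)/C(k) = (k - 1)/(2*k**2 + 7*k + 1).
s_(k+1) − s_k = -2**(k + 2)*(2*k**2 + 7*k + 1)*factorial(k + 3) = t_k.

Yes. s_k = -2**(k + 2)*(k - 1)*factorial(k + 3).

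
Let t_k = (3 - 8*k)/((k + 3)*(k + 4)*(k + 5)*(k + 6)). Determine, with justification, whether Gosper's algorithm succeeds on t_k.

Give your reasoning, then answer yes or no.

The ratio is (k + 3)*(8*k + 5)/((k + 7)*(8*k - 3)).
Take A(k)=k + 3, B(k)=k + 7, C(k)=k - 3/8.
f must satisfy (k + 3)·f(k+1) − (k + 6)·f(k) = k - 3/8.
Degrees (1,1,1) ⇒ d ≤ 3.
Coefficient equations give f(k) = k*(k**2 + 12*k - 33)/160.
Then R = B(k−1)f/C = k*(k + 6)*(k**2 + 12*k - 33)/(20*(8*k - 3)), so s_k = R(k)·t_k = k*(-k**2 - 12*k + 33)/(20*(k + 3)*(k + 4)*(k + 5)).
Check: Δs_k = (3 - 8*k)/(k**4 + 18*k**3 + 119*k**2 + 342*k + 360). ✓

Yes. s_k = k*(-k**2 - 12*k + 33)/(20*(k + 3)*(k + 4)*(k + 5)).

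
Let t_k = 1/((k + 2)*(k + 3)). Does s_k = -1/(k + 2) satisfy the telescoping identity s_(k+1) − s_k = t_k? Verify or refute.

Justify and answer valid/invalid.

s_(k+1) = -1/(k + 3)
s_(k+1) − s_k = 1/((k + 2)*(k + 3))
(s_(k+1) − s_k) − t_k = 0

valid (s_(k+1) − s_k reduces to t_k)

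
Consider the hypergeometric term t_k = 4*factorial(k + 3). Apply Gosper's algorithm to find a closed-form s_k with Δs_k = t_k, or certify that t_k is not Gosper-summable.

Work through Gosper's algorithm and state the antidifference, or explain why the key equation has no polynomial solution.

not Gosper-summable; s_k does not exist

Compute t_(k+1)/t_k: get k + 4.
Factor: A=k + 4; B=1; C=1.
Set up (k + 4)·f(k+1) − (1)·f(k) − (1) = 0.
From deg A=1, deg B=0, deg C=0: d=-1.
Bound -1 < 0, so the key equation has no polynomial solution.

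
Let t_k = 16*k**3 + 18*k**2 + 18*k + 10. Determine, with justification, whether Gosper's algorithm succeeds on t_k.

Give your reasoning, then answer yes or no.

t_(k+1)/t_k = (8*k**3 + 33*k**2 + 51*k + 31)/(8*k**3 + 9*k**2 + 9*k + 5).
Take A(k)=1, B(k)=1, C(k)=k**3 + 9*k**2/8 + 9*k/8 + 5/8.
Need (1)·f(k+1) − (1)·f(k) = k**3 + 9*k**2/8 + 9*k/8 + 5/8.
d = 4 from the (0,0,3) case.
Solve for f: f(k) = k*(2*k**3 - k**2 + 2*k + 2)/8 (degree 4 ≤ 4).
Then R = B(k−1)f/C = k*(2*k**3 - k**2 + 2*k + 2)/(8*k**3 + 9*k**2 + 9*k + 5), so s_k = R(k)·t_k = 2*k*(2*k**3 - k**2 + 2*k + 2).
Verify: 16*k**3 + 18*k**2 + 18*k + 10 matches t_k.

Yes. s_k = 2*k*(2*k**3 - k**2 + 2*k + 2).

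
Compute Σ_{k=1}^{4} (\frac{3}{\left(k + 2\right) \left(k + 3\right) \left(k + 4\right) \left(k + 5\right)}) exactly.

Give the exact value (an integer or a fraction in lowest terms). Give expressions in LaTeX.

r(k) = (k + 2)/(k + 6) after simplifying.
Factor: A=k + 2; B=k + 6; C=1.
Key eq: (k + 2)·f(k+1) = (k + 5)·f(k) + (1).
Degrees (1,1,0) ⇒ d ≤ 3.
Coefficient equations give f(k) = k*(k**2 + 9*k + 26)/72.
So s_k = (B(k−1)f/C)·t_k = (k*(k + 5)*(k**2 + 9*k + 26)/72)·t_k = k*(k**2 + 9*k + 26)/(24*(k + 2)*(k + 3)*(k + 4)).
Δs = 3/(k**4 + 14*k**3 + 71*k**2 + 154*k + 120), as required.
Sum = s_(5) − s_(1); s_(5) = 5/126, s_(1) = 1/40 ⇒ 37/2520.

Σ = 37/2520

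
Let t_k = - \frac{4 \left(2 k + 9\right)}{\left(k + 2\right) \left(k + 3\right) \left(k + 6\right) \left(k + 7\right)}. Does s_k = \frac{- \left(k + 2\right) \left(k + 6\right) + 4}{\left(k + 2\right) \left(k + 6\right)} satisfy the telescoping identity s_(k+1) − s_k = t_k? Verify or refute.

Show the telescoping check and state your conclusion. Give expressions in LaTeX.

s_(k+1) = (-(k + 3)*(k + 7) + 4)/((k + 3)*(k + 7))
s_(k+1) − s_k = 4*(-2*k - 9)/(k**4 + 18*k**3 + 113*k**2 + 288*k + 252)
(s_(k+1) − s_k) − t_k = 0

valid (s_(k+1) − s_k reduces to t_k)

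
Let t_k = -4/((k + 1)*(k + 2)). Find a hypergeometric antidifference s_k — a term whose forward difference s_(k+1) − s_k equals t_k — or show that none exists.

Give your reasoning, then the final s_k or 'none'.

r(k) = (k + 1)/(k + 3) after simplifying.
Factor: A=k + 1; B=k + 3; C=1.
Set up (k + 1)·f(k+1) − (k + 2)·f(k) − (1) = 0.
Bound: deg f ≤ 1.
Solve for f: f(k) = k (degree 1 ≤ 1).
Certificate R = B(k−1)f/C = k*(k + 2) gives s_k = -4*k/(k + 1).
Check: Δs_k = -4/(k**2 + 3*k + 2). ✓

s_k = -4*k/(k + 1)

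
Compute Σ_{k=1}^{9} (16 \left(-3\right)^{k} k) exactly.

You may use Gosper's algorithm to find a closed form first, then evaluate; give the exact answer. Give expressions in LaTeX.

Σ = -2184816

Ratio r(k) = -3 - 3/k.
Take A(k)=-3, B(k)=1, C(k)=k.
Set up (-3)·f(k+1) − (1)·f(k) − (k) = 0.
From deg A=0, deg B=0, deg C=1: d=1.
Solve for f: f(k) = -(4*k - 3)/16 (degree 1 ≤ 1).
Certificate R = B(k−1)f/C = -(4*k - 3)/(16*k) gives s_k = (-3)**k*(3 - 4*k).
Δs = 16*(-3)**k*k, as required.
Σ_(k=1)^(9) t_k = s_(10) − s_(1) = -2184813 − (3) = -2184816.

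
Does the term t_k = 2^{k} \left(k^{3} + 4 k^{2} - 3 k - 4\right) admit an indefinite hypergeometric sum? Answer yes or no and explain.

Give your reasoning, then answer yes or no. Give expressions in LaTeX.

Yes. s_k = 2^{k} k \left(k^{2} - 2 k - 1\right).

Ratio r(k) = 2*(k**3 + 7*k**2 + 8*k - 2)/(k**3 + 4*k**2 - 3*k - 4).
Factor: A=2; B=1; C=k**3 + 4*k**2 - 3*k - 4.
Need (2)·f(k+1) − (1)·f(k) = k**3 + 4*k**2 - 3*k - 4.
deg f ≤ 3 (via 0,0,3).
Solving with deg f ≤ 3: f(k) = k*(k**2 - 2*k - 1).
Then R = B(k−1)f/C = k*(k**2 - 2*k - 1)/(k**3 + 4*k**2 - 3*k - 4), so s_k = R(k)·t_k = 2**k*k*(k**2 - 2*k - 1).
s_(k+1) − s_k = 2**k*(k**3 + 4*k**2 - 3*k - 4) = t_k.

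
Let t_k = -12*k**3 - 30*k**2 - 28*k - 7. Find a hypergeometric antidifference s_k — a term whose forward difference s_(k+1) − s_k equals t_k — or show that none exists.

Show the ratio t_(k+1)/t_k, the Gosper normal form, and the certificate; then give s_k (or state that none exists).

The ratio is (12*k**3 + 66*k**2 + 124*k + 77)/(12*k**3 + 30*k**2 + 28*k + 7).
Normal form (A,B,C) = (1, 1, k**3 + 5*k**2/2 + 7*k/3 + 7/12).
Solve (1)·f(k+1) − (1)·f(k) = k**3 + 5*k**2/2 + 7*k/3 + 7/12.
From deg A=0, deg B=0, deg C=3: d=4.
Solve for f: f(k) = k*(3*k**3 + 4*k**2 + 2*k - 2)/12 (degree 4 ≤ 4).
R(k) = B(k−1)·f(k)/C(k) = k*(3*k**3 + 4*k**2 + 2*k - 2)/(12*k**3 + 30*k**2 + 28*k + 7); s_k = R·t_k = k*(-3*k**3 - 4*k**2 - 2*k + 2).
Check: Δs_k = -12*k**3 - 30*k**2 - 28*k - 7. ✓

s_k = k*(-3*k**3 - 4*k**2 - 2*k + 2)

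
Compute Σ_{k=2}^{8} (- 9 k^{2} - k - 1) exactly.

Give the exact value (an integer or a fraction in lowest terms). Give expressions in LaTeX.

The ratio is (k + 9*(k + 1)**2 + 2)/(9*k**2 + k + 1).
So A=1 and B=1, with C=k**2 + k/9 + 1/9.
Set up (1)·f(k+1) − (1)·f(k) − (k**2 + k/9 + 1/9) = 0.
deg f ≤ 3 (via 0,0,2).
Solve for f: f(k) = k*(3*k**2 - 4*k + 2)/9 (degree 3 ≤ 3).
R(k) = B(k−1)·f(k)/C(k) = k*(3*k**2 - 4*k + 2)/(9*k**2 + k + 1); s_k = R·t_k = k*(-3*k**2 + 4*k - 2).
s_(k+1) − s_k = -9*k**2 - k - 1 = t_k.
Sum = s_(9) − s_(2); s_(9) = -1881, s_(2) = -12 ⇒ -1869.

Σ = -1869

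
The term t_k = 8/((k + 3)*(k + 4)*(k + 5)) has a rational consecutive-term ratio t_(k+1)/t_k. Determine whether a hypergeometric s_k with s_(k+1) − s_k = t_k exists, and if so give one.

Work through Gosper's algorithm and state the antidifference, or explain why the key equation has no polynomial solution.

Compute t_(k+1)/t_k: get (k + 3)/(k + 6).
Factor: A=k + 3; B=k + 6; C=1.
Solve (k + 3)·f(k+1) − (k + 5)·f(k) = 1.
Bound: deg f ≤ 2.
Coefficient equations give f(k) = k*(k + 7)/24.
Certificate R = B(k−1)f/C = k*(k + 5)*(k + 7)/24 gives s_k = k*(k + 7)/(3*(k + 3)*(k + 4)).
Verify: 8/(k**3 + 12*k**2 + 47*k + 60) matches t_k.

s_k = k*(k + 7)/(3*(k + 3)*(k + 4))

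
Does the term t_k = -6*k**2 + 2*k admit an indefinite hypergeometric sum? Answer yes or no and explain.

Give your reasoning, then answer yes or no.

Step 1: r(k) = (-k + 3*(k + 1)**2 - 1)/(k*(3*k - 1)).
So A=1 and B=1, with C=k**2 - k/3.
Set up (1)·f(k+1) − (1)·f(k) − (k**2 - k/3) = 0.
d = 3 from the (0,0,2) case.
Match coefficients ⇒ f(k) = k*(k - 1)**2/3.
Certificate R = B(k−1)f/C = (k - 1)**2/(3*k - 1) gives s_k = 2*k*(-k**2 + 2*k - 1).
s_(k+1) − s_k = 2*k*(1 - 3*k) = t_k.

Yes. s_k = 2*k*(-k**2 + 2*k - 1).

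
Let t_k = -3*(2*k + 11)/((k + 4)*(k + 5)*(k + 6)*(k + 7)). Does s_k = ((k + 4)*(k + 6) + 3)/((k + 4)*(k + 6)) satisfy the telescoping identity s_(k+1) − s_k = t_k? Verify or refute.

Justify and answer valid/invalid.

s_(k+1) = ((k + 5)*(k + 7) + 3)/((k + 5)*(k + 7))
s_(k+1) − s_k = 3*(-2*k - 11)/(k**4 + 22*k**3 + 179*k**2 + 638*k + 840)
(s_(k+1) − s_k) − t_k = 0

Valid: the claim telescopes to t_k.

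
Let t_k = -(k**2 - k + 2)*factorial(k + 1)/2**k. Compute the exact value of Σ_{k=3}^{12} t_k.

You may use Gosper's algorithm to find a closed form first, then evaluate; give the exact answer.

Step 1: r(k) = (k + 2)*(-k + (k + 1)**2 + 1)/(2*(k**2 - k + 2)).
Gosper form: A/B · C(k+1)/C(k) with A=k/2 + 1, B=1, C=k**2 - k + 2.
Set up (k/2 + 1)·f(k+1) − (1)·f(k) − (k**2 - k + 2) = 0.
deg f ≤ 1 (via 1,0,2).
Coefficient equations give f(k) = 2*(k - 2).
Certificate R = B(k−1)f/C = 2*(k - 2)/(k**2 - k + 2) gives s_k = -2**(1 - k)*(k - 2)*factorial(k + 1).
s_(k+1) − s_k = -(k**2 - k + 2)*factorial(k + 1)/2**k = t_k.
Telescoping: Σ = s_(13) − s_(3) = -468242775/2 − (-6) = -468242763/2.

Σ = -468242763/2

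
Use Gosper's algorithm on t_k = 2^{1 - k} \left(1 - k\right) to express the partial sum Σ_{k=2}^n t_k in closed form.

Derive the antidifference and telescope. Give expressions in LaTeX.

S(n) = 2^{1 - n} \left(- 2^{n} + n + 1\right)

t_(k+1)/t_k = k/(2*(k - 1)).
A = 1/2, B = 1, C = k - 1.
Set up (1/2)·f(k+1) − (1)·f(k) − (k - 1) = 0.
Degrees (0,0,1) ⇒ d ≤ 1.
Solve for f: f(k) = -2*k (degree 1 ≤ 1).
Then R = B(k−1)f/C = -2*k/(k - 1), so s_k = R(k)·t_k = 2**(2 - k)*k.
Δs = 2**(1 - k)*(1 - k), as required.
s_(n+1) = 2**(1 - n)*(n + 1) and s_(2) = 2, so S(n) = 2**(1 - n)*(-2**n + n + 1).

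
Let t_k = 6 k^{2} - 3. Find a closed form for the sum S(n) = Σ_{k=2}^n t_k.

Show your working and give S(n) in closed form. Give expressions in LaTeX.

t_(k+1)/t_k = (2*(k + 1)**2 - 1)/(2*k**2 - 1).
So A=1 and B=1, with C=k**2 - 1/2.
Solve (1)·f(k+1) − (1)·f(k) = k**2 - 1/2.
Degrees (0,0,2) ⇒ d ≤ 3.
Solving with deg f ≤ 3: f(k) = k*(k - 2)*(2*k + 1)/6.
So s_k = (B(k−1)f/C)·t_k = (k*(k - 2)*(2*k + 1)/(3*(2*k**2 - 1)))·t_k = k*(2*k**2 - 3*k - 2).
Δs = 6*k**2 - 3, as required.
s_(n+1) = 2*n**3 + 3*n**2 - 2*n - 3 and s_(2) = 0, so S(n) = 2*n**3 + 3*n**2 - 2*n - 3.

S(n) = 2 n^{3} + 3 n^{2} - 2 n - 3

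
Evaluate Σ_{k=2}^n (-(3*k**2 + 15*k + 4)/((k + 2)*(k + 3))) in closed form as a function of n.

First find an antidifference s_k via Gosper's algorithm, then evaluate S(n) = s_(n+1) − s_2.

S(n) = (-6*n**2 - 5*n + 11)/(2*(n + 3))

Ratio r(k) = (k + 2)*(15*k + 3*(k + 1)**2 + 19)/((k + 4)*(3*k**2 + 15*k + 4)).
A = k + 2, B = k + 4, C = k**2 + 5*k + 4/3.
f must satisfy (k + 2)·f(k+1) − (k + 3)·f(k) = k**2 + 5*k + 4/3.
d = 2 from the (1,1,2) case.
Solve for f: f(k) = k*(3*k - 1)/3 (degree 2 ≤ 2).
So s_k = (B(k−1)f/C)·t_k = (k*(k + 3)*(3*k - 1)/(3*k**2 + 15*k + 4))·t_k = k*(1 - 3*k)/(k + 2).
Δs = (-3*k**2 - 15*k - 4)/(k**2 + 5*k + 6), as required.
Telescope: S(n) = s_(n+1) − s_(2) = (-3*n**2 - 5*n - 2)/(n + 3) − (-5/2) = (-6*n**2 - 5*n + 11)/(2*(n + 3)).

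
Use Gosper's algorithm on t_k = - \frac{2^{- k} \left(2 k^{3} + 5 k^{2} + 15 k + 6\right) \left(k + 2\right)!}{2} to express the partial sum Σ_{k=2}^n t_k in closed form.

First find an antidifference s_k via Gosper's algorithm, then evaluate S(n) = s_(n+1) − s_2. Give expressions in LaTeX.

Step 1: r(k) = (2*k**4 + 17*k**3 + 64*k**2 + 121*k + 84)/(2*(2*k**3 + 5*k**2 + 15*k + 6)).
Normal form (A,B,C) = (k/2 + 3/2, 1, k**3 + 5*k**2/2 + 15*k/2 + 3).
f must satisfy (k/2 + 3/2)·f(k+1) − (1)·f(k) = k**3 + 5*k**2/2 + 15*k/2 + 3.
From deg A=1, deg B=0, deg C=3: d=2.
Solve for f: f(k) = 2*k**2 - k + 3 (degree 2 ≤ 2).
R(k) = B(k−1)·f(k)/C(k) = 2*(2*k**2 - k + 3)/(2*k**3 + 5*k**2 + 15*k + 6); s_k = R·t_k = -(2*k**2 - k + 3)*factorial(k + 2)/2**k.
Check: Δs_k = -(2*k**3 + 5*k**2 + 15*k + 6)*factorial(k + 2)/(2*2**k). ✓
Evaluate: s_(n+1) = -2**(-n - 1)*(2*n**2 + 3*n + 4)*factorial(n + 3); subtract s_(2) = -54 ⇒ S(n) = (108*2**n - 2*n**5*factorial(n) - 15*n**4*factorial(n) - 44*n**3*factorial(n) - 69*n**2*factorial(n) - 62*n*factorial(n) - 24*factorial(n))/(2*2**n).

S(n) = \frac{2^{- n} \left(108 \cdot 2^{n} - 2 n^{5} n! - 15 n^{4} n! - 44 n^{3} n! - 69 n^{2} n! - 62 n n! - 24 n!\right)}{2}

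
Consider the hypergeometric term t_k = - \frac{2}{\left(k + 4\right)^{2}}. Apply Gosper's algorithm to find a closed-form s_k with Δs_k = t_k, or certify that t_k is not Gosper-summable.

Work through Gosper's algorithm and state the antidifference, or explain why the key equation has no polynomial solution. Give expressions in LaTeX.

none (Gosper's algorithm certifies no s_k)

r(k) = (k + 4)**2/(k + 5)**2 after simplifying.
A = k**2 + 8*k + 16, B = k**2 + 10*k + 25, C = 1.
Set up (k**2 + 8*k + 16)·f(k+1) − (k**2 + 8*k + 16)·f(k) − (1) = 0.
From deg A=2, deg B=2, deg C=0: d=0.
Put f(k) = c0: A·f(k+1) − B(k−1)·f(k) − C = -1; need -1 = 0 — inconsistent ⇒ no f, not summable.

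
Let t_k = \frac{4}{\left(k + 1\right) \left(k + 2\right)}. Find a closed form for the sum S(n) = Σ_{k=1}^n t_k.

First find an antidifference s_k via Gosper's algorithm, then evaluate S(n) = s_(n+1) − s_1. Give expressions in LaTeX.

S(n) = \frac{2 n}{n + 2}

Step 1: r(k) = (k + 1)/(k + 3).
Normal form (A,B,C) = (k + 1, k + 3, 1).
Need (k + 1)·f(k+1) − (k + 2)·f(k) = 1.
deg f ≤ 1 (via 1,1,0).
Solve for f: f(k) = k (degree 1 ≤ 1).
Then R = B(k−1)f/C = k*(k + 2), so s_k = R(k)·t_k = 4*k/(k + 1).
Verify: 4/(k**2 + 3*k + 2) matches t_k.
s_(n+1) = 4*(n + 1)/(n + 2) and s_(1) = 2, so S(n) = 2*n/(n + 2).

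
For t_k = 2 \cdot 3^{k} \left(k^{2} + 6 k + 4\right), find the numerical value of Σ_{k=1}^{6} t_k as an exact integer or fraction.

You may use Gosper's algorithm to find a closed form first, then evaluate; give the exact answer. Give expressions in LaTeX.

Step 1: r(k) = 3*(k**2 + 8*k + 11)/(k**2 + 6*k + 4).
Gosper form: A/B · C(k+1)/C(k) with A=3, B=1, C=k**2 + 6*k + 4.
Solve (3)·f(k+1) − (1)·f(k) = k**2 + 6*k + 4.
Degrees (0,0,2) ⇒ d ≤ 2.
Solving with deg f ≤ 2: f(k) = (k**2 + 3*k - 2)/2.
Then R = B(k−1)f/C = (k**2 + 3*k - 2)/(2*(k**2 + 6*k + 4)), so s_k = R(k)·t_k = 3**k*(k**2 + 3*k - 2).
s_(k+1) − s_k = 2*3**k*(k**2 + 6*k + 4) = t_k.
Sum = s_(7) − s_(1); s_(7) = 148716, s_(1) = 6 ⇒ 148710.

Σ = 148710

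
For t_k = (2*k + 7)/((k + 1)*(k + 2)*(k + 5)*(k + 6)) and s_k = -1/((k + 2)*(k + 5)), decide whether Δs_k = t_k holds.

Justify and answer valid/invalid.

s_(k+1) = -1/((k + 3)*(k + 6))
s_(k+1) − s_k = 2*(k + 4)/(k**4 + 16*k**3 + 91*k**2 + 216*k + 180)
(s_(k+1) − s_k) − t_k = (-3*k - 13)/(k**5 + 17*k**4 + 107*k**3 + 307*k**2 + 396*k + 180)

Invalid: residual (-3*k - 13)/(k**5 + 17*k**4 + 107*k**3 + 307*k**2 + 396*k + 180) ≠ 0.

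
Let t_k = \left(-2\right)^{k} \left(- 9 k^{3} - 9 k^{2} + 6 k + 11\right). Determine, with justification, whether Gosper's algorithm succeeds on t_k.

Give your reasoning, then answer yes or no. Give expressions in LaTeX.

Compute t_(k+1)/t_k: get 2*(-9*k**3 - 36*k**2 - 39*k - 1)/(9*k**3 + 9*k**2 - 6*k - 11).
Gosper form: A/B · C(k+1)/C(k) with A=-2, B=1, C=k**3 + k**2 - 2*k/3 - 11/9.
f must satisfy (-2)·f(k+1) − (1)·f(k) = k**3 + k**2 - 2*k/3 - 11/9.
Degrees (0,0,3) ⇒ d ≤ 3.
A polynomial solution: f(k) = -(3*k**3 - 3*k**2 - 4*k - 1)/9.
Certificate R = B(k−1)f/C = -(3*k**3 - 3*k**2 - 4*k - 1)/(9*k**3 + 9*k**2 - 6*k - 11) gives s_k = (-2)**k*(3*k**3 - 3*k**2 - 4*k - 1).
Δs = (-2)**k*(-9*k**3 - 9*k**2 + 6*k + 11), as required.

Yes. s_k = \left(-2\right)^{k} \left(3 k^{3} - 3 k^{2} - 4 k - 1\right).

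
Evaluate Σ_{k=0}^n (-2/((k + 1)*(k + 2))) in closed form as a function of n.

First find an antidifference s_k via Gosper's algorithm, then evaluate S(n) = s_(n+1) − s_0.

Step 1: r(k) = (k + 1)/(k + 3).
Gosper form: A/B · C(k+1)/C(k) with A=k + 1, B=k + 3, C=1.
Key eq: (k + 1)·f(k+1) = (k + 2)·f(k) + (1).
From deg A=1, deg B=1, deg C=0: d=1.
Solving with deg f ≤ 1: f(k) = k.
Get s_k = R·t_k = -2*k/(k + 1) with R(k) = B(k−1)f(k)/C(k) = k*(k + 2).
Δs = -2/(k**2 + 3*k + 2), as required.
Σ_(k=0)^n t_k = s_(n+1) − s_(0) = (2*(-n - 1)/(n + 2)) − (0), i.e. 2*(-n - 1)/(n + 2).

S(n) = 2*(-n - 1)/(n + 2)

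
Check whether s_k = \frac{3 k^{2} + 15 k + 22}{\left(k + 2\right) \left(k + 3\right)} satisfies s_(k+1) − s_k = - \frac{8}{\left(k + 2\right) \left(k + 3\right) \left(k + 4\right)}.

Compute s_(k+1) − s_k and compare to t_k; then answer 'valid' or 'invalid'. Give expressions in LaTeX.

Valid — Δs_k = t_k.

s_(k+1) = (15*k + 3*(k + 1)**2 + 37)/((k + 3)*(k + 4))
s_(k+1) − s_k = -8/(k**3 + 9*k**2 + 26*k + 24)
(s_(k+1) − s_k) − t_k = 0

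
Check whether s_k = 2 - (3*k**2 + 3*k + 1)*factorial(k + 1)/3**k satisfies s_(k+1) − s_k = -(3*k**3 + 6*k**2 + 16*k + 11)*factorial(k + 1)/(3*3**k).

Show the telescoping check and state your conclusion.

Valid: the claim telescopes to t_k.

s_(k+1) = -3**(-k - 1)*(3*k + 3*(k + 1)**2 + 4)*factorial(k + 2) + 2
s_(k+1) − s_k = -(3*k**3 + 6*k**2 + 16*k + 11)*factorial(k + 1)/(3*3**k)
(s_(k+1) − s_k) − t_k = 0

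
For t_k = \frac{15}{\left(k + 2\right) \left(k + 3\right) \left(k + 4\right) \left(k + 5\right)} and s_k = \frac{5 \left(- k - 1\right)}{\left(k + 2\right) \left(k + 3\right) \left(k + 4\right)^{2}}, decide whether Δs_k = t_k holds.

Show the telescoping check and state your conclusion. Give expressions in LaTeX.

Invalid: residual \frac{15 \left(- 4 k - 17\right)}{k^{6} + 23 k^{5} + 217 k^{4} + 1073 k^{3} + 2926 k^{2} + 4160 k + 2400} ≠ 0.

s_(k+1) = 5*(-k - 2)/((k + 3)*(k + 4)*(k + 5)**2)
s_(k+1) − s_k = 15*(k**2 + 5*k + 3)/(k**6 + 23*k**5 + 217*k**4 + 1073*k**3 + 2926*k**2 + 4160*k + 2400)
(s_(k+1) − s_k) − t_k = 15*(-4*k - 17)/(k**6 + 23*k**5 + 217*k**4 + 1073*k**3 + 2926*k**2 + 4160*k + 2400)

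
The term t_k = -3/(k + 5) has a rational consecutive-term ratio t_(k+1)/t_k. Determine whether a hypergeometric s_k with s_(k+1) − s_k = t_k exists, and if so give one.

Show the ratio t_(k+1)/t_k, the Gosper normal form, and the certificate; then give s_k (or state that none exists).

t_(k+1)/t_k = (k + 5)/(k + 6).
Take A(k)=k + 5, B(k)=k + 6, C(k)=1.
Need (k + 5)·f(k+1) − (k + 5)·f(k) = 1.
d = 0 from the (1,1,0) case.
Put f(k) = c0: A·f(k+1) − B(k−1)·f(k) − C = -1; need -1 = 0 — inconsistent ⇒ no f, not summable.

none — t_k is not Gosper-summable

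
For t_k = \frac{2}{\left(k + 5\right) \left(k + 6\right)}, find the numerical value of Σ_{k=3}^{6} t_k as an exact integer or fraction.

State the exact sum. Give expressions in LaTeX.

The ratio is (k + 5)/(k + 7).
Factor: A=k + 5; B=k + 7; C=1.
f must satisfy (k + 5)·f(k+1) − (k + 6)·f(k) = 1.
From deg A=1, deg B=1, deg C=0: d=1.
Solve for f: f(k) = k/5 (degree 1 ≤ 1).
So s_k = (B(k−1)f/C)·t_k = (k*(k + 6)/5)·t_k = 2*k/(5*(k + 5)).
Δs = 2/(k**2 + 11*k + 30), as required.
Telescoping: Σ = s_(7) − s_(3) = 7/30 − (3/20) = 1/12.

Σ = 1/12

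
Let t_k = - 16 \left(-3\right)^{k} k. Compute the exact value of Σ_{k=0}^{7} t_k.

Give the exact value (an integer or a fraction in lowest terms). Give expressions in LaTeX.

Step 1: r(k) = -3 - 3/k.
A = -3, B = 1, C = k.
Key eq: (-3)·f(k+1) = (1)·f(k) + (k).
d = 1 from the (0,0,1) case.
Coefficient equations give f(k) = -(4*k - 3)/16.
R(k) = B(k−1)·f(k)/C(k) = -(4*k - 3)/(16*k); s_k = R·t_k = (-3)**k*(4*k - 3).
Verify: -16*(-3)**k*k matches t_k.
Telescoping: Σ = s_(8) − s_(0) = 190269 − (-3) = 190272.

Σ = 190272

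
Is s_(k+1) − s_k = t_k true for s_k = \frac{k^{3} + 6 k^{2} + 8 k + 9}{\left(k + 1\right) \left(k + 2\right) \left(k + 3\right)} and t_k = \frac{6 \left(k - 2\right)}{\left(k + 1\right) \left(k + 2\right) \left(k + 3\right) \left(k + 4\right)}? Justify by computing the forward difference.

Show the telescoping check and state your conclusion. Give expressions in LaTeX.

s_(k+1) = (8*k + (k + 1)**3 + 6*(k + 1)**2 + 17)/((k + 2)*(k + 3)*(k + 4))
s_(k+1) − s_k = 6*(k - 2)/(k**4 + 10*k**3 + 35*k**2 + 50*k + 24)
(s_(k+1) − s_k) − t_k = 0

Valid: the claim telescopes to t_k.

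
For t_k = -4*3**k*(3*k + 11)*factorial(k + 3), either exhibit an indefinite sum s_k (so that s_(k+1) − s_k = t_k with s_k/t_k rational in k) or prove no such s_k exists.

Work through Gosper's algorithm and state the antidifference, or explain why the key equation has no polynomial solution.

The ratio is 3*(k + 4)*(3*k + 14)/(3*k + 11).
Take A(k)=3*k + 12, B(k)=1, C(k)=k + 11/3.
Key eq: (3*k + 12)·f(k+1) = (1)·f(k) + (k + 11/3).
Bound: deg f ≤ 0.
Solving with deg f ≤ 0: f(k) = 1/3.
R(k) = B(k−1)·f(k)/C(k) = 1/(3*k + 11); s_k = R·t_k = -4*3**k*factorial(k + 3).
s_(k+1) − s_k = -4*3**k*(3*k + 11)*factorial(k + 3) = t_k.

s_k = -4*3**k*factorial(k + 3)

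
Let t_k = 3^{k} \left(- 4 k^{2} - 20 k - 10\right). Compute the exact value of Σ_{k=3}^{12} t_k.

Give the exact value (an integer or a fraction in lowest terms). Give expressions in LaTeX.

r(k) = 3*(2*k**2 + 14*k + 17)/(2*k**2 + 10*k + 5) after simplifying.
Normal form (A,B,C) = (3, 1, k**2 + 5*k + 5/2).
Solve (3)·f(k+1) − (1)·f(k) = k**2 + 5*k + 5/2.
deg f ≤ 2 (via 0,0,2).
Solving with deg f ≤ 2: f(k) = (k**2 + 2*k - 2)/2.
Get s_k = R·t_k = 2*3**k*(-k**2 - 2*k + 2) with R(k) = B(k−1)f(k)/C(k) = (k**2 + 2*k - 2)/(2*k**2 + 10*k + 5).
Δs = 3**k*(-4*k**2 - 20*k - 10), as required.
Evaluate s at k=13 and k=3: -615408678 and -702; difference -615407976.

Σ = -615407976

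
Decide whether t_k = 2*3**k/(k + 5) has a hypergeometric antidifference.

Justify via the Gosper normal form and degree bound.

No. Not Gosper-summable.

Compute t_(k+1)/t_k: get 3*(k + 5)/(k + 6).
Take A(k)=3*k + 15, B(k)=k + 6, C(k)=1.
f must satisfy (3*k + 15)·f(k+1) − (k + 5)·f(k) = 1.
deg f ≤ -1 (via 1,1,0).
Bound -1 < 0, so the key equation has no polynomial solution.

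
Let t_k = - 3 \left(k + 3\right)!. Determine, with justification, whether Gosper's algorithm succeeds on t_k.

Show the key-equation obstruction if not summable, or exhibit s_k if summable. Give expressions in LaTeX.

r(k) = k + 4 after simplifying.
A = k + 4, B = 1, C = 1.
Key eq: (k + 4)·f(k+1) = (1)·f(k) + (1).
deg f ≤ -1 (via 1,0,0).
Bound -1 < 0, so the key equation has no polynomial solution.

No — negative degree bound, so no certificate f.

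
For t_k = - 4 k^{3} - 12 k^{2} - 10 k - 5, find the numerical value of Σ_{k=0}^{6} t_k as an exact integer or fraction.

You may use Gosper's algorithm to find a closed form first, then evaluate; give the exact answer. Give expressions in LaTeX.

Step 1: r(k) = (4*k**3 + 24*k**2 + 46*k + 31)/(4*k**3 + 12*k**2 + 10*k + 5).
A = 1, B = 1, C = k**3 + 3*k**2 + 5*k/2 + 5/4.
Set up (1)·f(k+1) − (1)·f(k) − (k**3 + 3*k**2 + 5*k/2 + 5/4) = 0.
Bound: deg f ≤ 4.
Solving with deg f ≤ 4: f(k) = k*(k**3 + 2*k**2 + 2)/4.
Then R = B(k−1)f/C = k*(k**3 + 2*k**2 + 2)/(4*k**3 + 12*k**2 + 10*k + 5), so s_k = R(k)·t_k = k*(-k**3 - 2*k**2 - 2).
Δs = -4*k**3 - 12*k**2 - 10*k - 5, as required.
Telescoping: Σ = s_(7) − s_(0) = -3101 − (0) = -3101.

Σ = -3101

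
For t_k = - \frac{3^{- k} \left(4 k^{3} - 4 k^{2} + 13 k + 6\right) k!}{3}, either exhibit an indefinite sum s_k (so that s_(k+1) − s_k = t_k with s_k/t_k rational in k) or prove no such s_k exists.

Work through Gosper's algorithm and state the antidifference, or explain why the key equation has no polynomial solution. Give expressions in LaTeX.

s_k = - 3^{- k} \left(2 k - 3\right) \left(2 k + 1\right) k!

Ratio r(k) = (4*k**4 + 12*k**3 + 25*k**2 + 36*k + 19)/(3*(4*k**3 - 4*k**2 + 13*k + 6)).
So A=k/3 + 1/3 and B=1, with C=k**3 - k**2 + 13*k/4 + 3/2.
Set up (k/3 + 1/3)·f(k+1) − (1)·f(k) − (k**3 - k**2 + 13*k/4 + 3/2) = 0.
d = 2 from the (1,0,3) case.
Solving with deg f ≤ 2: f(k) = 3*(2*k - 3)*(2*k + 1)/4.
R(k) = B(k−1)·f(k)/C(k) = 3*(2*k - 3)*(2*k + 1)/(4*k**3 - 4*k**2 + 13*k + 6); s_k = R·t_k = -(2*k - 3)*(2*k + 1)*factorial(k)/3**k.
Δs = -(4*k**3 - 4*k**2 + 13*k + 6)*factorial(k)/(3*3**k), as required.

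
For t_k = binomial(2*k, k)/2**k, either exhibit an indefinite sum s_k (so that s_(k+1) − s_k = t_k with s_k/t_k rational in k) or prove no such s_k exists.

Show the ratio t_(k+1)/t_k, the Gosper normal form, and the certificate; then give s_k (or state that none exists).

none (Gosper's algorithm certifies no s_k)

Ratio r(k) = (2*k + 1)/(k + 1).
Gosper form: A/B · C(k+1)/C(k) with A=2*k + 1, B=k + 1, C=1.
f must satisfy (2*k + 1)·f(k+1) − (k)·f(k) = 1.
Bound: deg f ≤ -1.
d = -1 < 0 ⇒ no nonzero polynomial f; not summable.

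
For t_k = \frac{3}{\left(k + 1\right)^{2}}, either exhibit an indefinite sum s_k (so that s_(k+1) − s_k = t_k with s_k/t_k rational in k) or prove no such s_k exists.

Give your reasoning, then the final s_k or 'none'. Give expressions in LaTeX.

no hypergeometric antidifference exists

Compute t_(k+1)/t_k: get (k + 1)**2/(k + 2)**2.
Factor: A=k**2 + 2*k + 1; B=k**2 + 4*k + 4; C=1.
Solve (k**2 + 2*k + 1)·f(k+1) − (k**2 + 2*k + 1)·f(k) = 1.
Bound: deg f ≤ 0.
f = c0 ⇒ A·f(k+1) − B(k−1)·f(k) − C = -1. The system {-1 = 0} is inconsistent; no antidifference.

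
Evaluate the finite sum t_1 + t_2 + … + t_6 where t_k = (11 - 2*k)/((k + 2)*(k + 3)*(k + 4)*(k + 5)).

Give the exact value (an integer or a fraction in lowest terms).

Σ = 37/990

r(k) = (k + 2)*(2*k - 9)/((k + 6)*(2*k - 11)) after simplifying.
Normal form (A,B,C) = (k + 2, k + 6, k - 11/2).
Solve (k + 2)·f(k+1) − (k + 5)·f(k) = k - 11/2.
Degrees (1,1,1) ⇒ d ≤ 3.
Solve for f: f(k) = -k*(k**2 + 9*k + 34)/16 (degree 3 ≤ 3).
Then R = B(k−1)f/C = -k*(k + 5)*(k**2 + 9*k + 34)/(8*(2*k - 11)), so s_k = R(k)·t_k = k*(k**2 + 9*k + 34)/(8*(k + 2)*(k + 3)*(k + 4)).
s_(k+1) − s_k = (11 - 2*k)/(k**4 + 14*k**3 + 71*k**2 + 154*k + 120) = t_k.
Telescoping: Σ = s_(7) − s_(1) = 511/3960 − (11/120) = 37/990.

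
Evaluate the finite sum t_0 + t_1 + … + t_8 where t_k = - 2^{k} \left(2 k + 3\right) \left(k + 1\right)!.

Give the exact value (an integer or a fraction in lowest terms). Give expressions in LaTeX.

The ratio is 2*(k + 2)*(2*k + 5)/(2*k + 3).
Normal form (A,B,C) = (2*k + 4, 1, k + 3/2).
Set up (2*k + 4)·f(k+1) − (1)·f(k) − (k + 3/2) = 0.
Degrees (1,0,1) ⇒ d ≤ 0.
Coefficient equations give f(k) = 1/2.
Get s_k = R·t_k = -2**k*factorial(k + 1) with R(k) = B(k−1)f(k)/C(k) = 1/(2*k + 3).
s_(k+1) − s_k = -2**k*(2*k + 3)*factorial(k + 1) = t_k.
Evaluate s at k=9 and k=0: -1857945600 and -1; difference -1857945599.

Σ = -1857945599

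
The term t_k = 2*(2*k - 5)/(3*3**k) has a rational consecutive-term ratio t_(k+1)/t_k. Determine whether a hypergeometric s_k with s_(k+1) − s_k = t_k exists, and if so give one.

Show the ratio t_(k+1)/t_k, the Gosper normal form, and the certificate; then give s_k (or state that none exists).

The ratio is (2*k - 3)/(3*(2*k - 5)).
Gosper form: A/B · C(k+1)/C(k) with A=1/3, B=1, C=k - 5/2.
Need (1/3)·f(k+1) − (1)·f(k) = k - 5/2.
Bound: deg f ≤ 1.
Solve for f: f(k) = -3*(k - 2)/2 (degree 1 ≤ 1).
Certificate R = B(k−1)f/C = -3*(k - 2)/(2*k - 5) gives s_k = 2*(2 - k)/3**k.
Δs = 2*(2*k - 5)/(3*3**k), as required.

s_k = 2*(2 - k)/3**k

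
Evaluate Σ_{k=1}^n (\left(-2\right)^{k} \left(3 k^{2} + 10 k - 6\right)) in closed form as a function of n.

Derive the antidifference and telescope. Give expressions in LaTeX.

Compute t_(k+1)/t_k: get 2*(-3*k**2 - 16*k - 7)/(3*k**2 + 10*k - 6).
A = -2, B = 1, C = k**2 + 10*k/3 - 2.
Solve (-2)·f(k+1) − (1)·f(k) = k**2 + 10*k/3 - 2.
Degrees (0,0,2) ⇒ d ≤ 2.
Coefficient equations give f(k) = -(k**2 + 2*k - 4)/3.
Certificate R = B(k−1)f/C = -(k**2 + 2*k - 4)/(3*k**2 + 10*k - 6) gives s_k = (-2)**k*(-k**2 - 2*k + 4).
s_(k+1) − s_k = (-2)**k*(3*k**2 + 10*k - 6) = t_k.
Evaluate: s_(n+1) = (-2)**(n + 1)*(-n**2 - 4*n + 1); subtract s_(1) = -2 ⇒ S(n) = 2*(-2)**n*n**2 + 8*(-2)**n*n - 2*(-2)**n + 2.

S(n) = 2 \left(-2\right)^{n} n^{2} + 8 \left(-2\right)^{n} n - 2 \left(-2\right)^{n} + 2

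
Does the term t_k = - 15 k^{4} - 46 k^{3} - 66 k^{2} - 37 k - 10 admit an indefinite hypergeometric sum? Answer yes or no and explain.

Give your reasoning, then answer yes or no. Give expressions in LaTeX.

Yes. s_k = k \left(- 3 k^{4} - 4 k^{3} - 4 k^{2} + 3 k - 2\right).

Ratio r(k) = (15*k**4 + 106*k**3 + 294*k**2 + 367*k + 174)/(15*k**4 + 46*k**3 + 66*k**2 + 37*k + 10).
Normal form (A,B,C) = (1, 1, k**4 + 46*k**3/15 + 22*k**2/5 + 37*k/15 + 2/3).
Solve (1)·f(k+1) − (1)·f(k) = k**4 + 46*k**3/15 + 22*k**2/5 + 37*k/15 + 2/3.
Degrees (0,0,4) ⇒ d ≤ 5.
Coefficient equations give f(k) = k*(3*k**4 + 4*k**3 + 4*k**2 - 3*k + 2)/15.
Then R = B(k−1)f/C = k*(3*k**4 + 4*k**3 + 4*k**2 - 3*k + 2)/(15*k**4 + 46*k**3 + 66*k**2 + 37*k + 10), so s_k = R(k)·t_k = k*(-3*k**4 - 4*k**3 - 4*k**2 + 3*k - 2).
s_(k+1) − s_k = -15*k**4 - 46*k**3 - 66*k**2 - 37*k - 10 = t_k.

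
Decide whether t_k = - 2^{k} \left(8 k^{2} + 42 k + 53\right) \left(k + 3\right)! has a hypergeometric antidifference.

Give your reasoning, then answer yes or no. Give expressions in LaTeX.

Compute t_(k+1)/t_k: get 2*(8*k**3 + 90*k**2 + 335*k + 412)/(8*k**2 + 42*k + 53).
So A=2*k + 8 and B=1, with C=k**2 + 21*k/4 + 53/8.
Need (2*k + 8)·f(k+1) − (1)·f(k) = k**2 + 21*k/4 + 53/8.
deg f ≤ 1 (via 1,0,2).
A polynomial solution: f(k) = (4*k + 3)/8.
Then R = B(k−1)f/C = (4*k + 3)/(8*k**2 + 42*k + 53), so s_k = R(k)·t_k = -2**k*(4*k + 3)*factorial(k + 3).
Verify: -2**k*(8*k**2 + 42*k + 53)*factorial(k + 3) matches t_k.

Yes. s_k = - 2^{k} \left(4 k + 3\right) \left(k + 3\right)!.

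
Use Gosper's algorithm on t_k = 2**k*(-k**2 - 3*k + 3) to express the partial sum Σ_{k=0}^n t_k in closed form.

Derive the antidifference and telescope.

S(n) = -2*2**n*n**2 - 2*2**n*n + 6*2**n - 3

t_(k+1)/t_k = 2*(3*k + (k + 1)**2)/(k**2 + 3*k - 3).
A = 2, B = 1, C = k**2 + 3*k - 3.
Key eq: (2)·f(k+1) = (1)·f(k) + (k**2 + 3*k - 3).
d = 2 from the (0,0,2) case.
Match coefficients ⇒ f(k) = k**2 - k - 3.
Certificate R = B(k−1)f/C = (k**2 - k - 3)/(k**2 + 3*k - 3) gives s_k = 2**k*(-k**2 + k + 3).
Verify: 2**k*(-k**2 - 3*k + 3) matches t_k.
s_(n+1) = 2**(n + 1)*(-n**2 - n + 3) and s_(0) = 3, so S(n) = -2*2**n*n**2 - 2*2**n*n + 6*2**n - 3.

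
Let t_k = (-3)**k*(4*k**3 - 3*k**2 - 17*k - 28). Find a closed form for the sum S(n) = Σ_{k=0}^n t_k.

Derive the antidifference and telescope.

S(n) = 3*(-3)**n*n**3 - 15*(-3)**n*n - 24*(-3)**n - 4

r(k) = 3*(-4*k**3 - 9*k**2 + 11*k + 44)/(4*k**3 - 3*k**2 - 17*k - 28) after simplifying.
Normal form (A,B,C) = (-3, 1, k**3 - 3*k**2/4 - 17*k/4 - 7).
Set up (-3)·f(k+1) − (1)·f(k) − (k**3 - 3*k**2/4 - 17*k/4 - 7) = 0.
Degrees (0,0,3) ⇒ d ≤ 3.
Solve for f: f(k) = -(k**3 - 3*k**2 - 2*k - 4)/4 (degree 3 ≤ 3).
Get s_k = R·t_k = (-3)**k*(-k**3 + 3*k**2 + 2*k + 4) with R(k) = B(k−1)f(k)/C(k) = -(k**3 - 3*k**2 - 2*k - 4)/(4*k**3 - 3*k**2 - 17*k - 28).
Check: Δs_k = (-3)**k*(4*k**3 - 3*k**2 - 17*k - 28). ✓
Evaluate: s_(n+1) = (-3)**(n + 1)*(-n**3 + 5*n + 8); subtract s_(0) = 4 ⇒ S(n) = 3*(-3)**n*n**3 - 15*(-3)**n*n - 24*(-3)**n - 4.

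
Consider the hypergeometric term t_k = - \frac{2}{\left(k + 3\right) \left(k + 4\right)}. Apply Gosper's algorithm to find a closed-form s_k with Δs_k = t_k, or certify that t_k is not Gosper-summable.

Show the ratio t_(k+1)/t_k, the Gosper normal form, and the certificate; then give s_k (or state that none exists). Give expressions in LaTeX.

t_(k+1)/t_k = (k + 3)/(k + 5).
Factor: A=k + 3; B=k + 5; C=1.
Solve (k + 3)·f(k+1) − (k + 4)·f(k) = 1.
Bound: deg f ≤ 1.
Solving with deg f ≤ 1: f(k) = k/3.
R(k) = B(k−1)·f(k)/C(k) = k*(k + 4)/3; s_k = R·t_k = -2*k/(3*k + 9).
Δs = -2/(k**2 + 7*k + 12), as required.

s_k = - \frac{2 k}{3 k + 9}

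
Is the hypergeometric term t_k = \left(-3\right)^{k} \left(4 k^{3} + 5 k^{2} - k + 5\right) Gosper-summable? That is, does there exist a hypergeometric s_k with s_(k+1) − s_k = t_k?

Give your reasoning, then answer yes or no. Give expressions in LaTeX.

r(k) = 3*(-4*k**3 - 17*k**2 - 21*k - 13)/(4*k**3 + 5*k**2 - k + 5) after simplifying.
Gosper form: A/B · C(k+1)/C(k) with A=-3, B=1, C=k**3 + 5*k**2/4 - k/4 + 5/4.
f must satisfy (-3)·f(k+1) − (1)·f(k) = k**3 + 5*k**2/4 - k/4 + 5/4.
d = 3 from the (0,0,3) case.
A polynomial solution: f(k) = -(k**3 - k**2 - k + 2)/4.
Certificate R = B(k−1)f/C = -(k**3 - k**2 - k + 2)/(4*k**3 + 5*k**2 - k + 5) gives s_k = (-3)**k*(-k**3 + k**2 + k - 2).
s_(k+1) − s_k = (-3)**k*(4*k**3 + 5*k**2 - k + 5) = t_k.

Yes. s_k = \left(-3\right)^{k} \left(- k^{3} + k^{2} + k - 2\right).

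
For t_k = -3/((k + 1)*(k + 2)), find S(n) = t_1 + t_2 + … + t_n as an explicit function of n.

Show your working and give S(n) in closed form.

S(n) = -3*n/(2*n + 4)

t_(k+1)/t_k = (k + 1)/(k + 3).
Take A(k)=k + 1, B(k)=k + 3, C(k)=1.
Solve (k + 1)·f(k+1) − (k + 2)·f(k) = 1.
deg f ≤ 1 (via 1,1,0).
Coefficient equations give f(k) = k.
So s_k = (B(k−1)f/C)·t_k = (k*(k + 2))·t_k = -3*k/(k + 1).
s_(k+1) − s_k = -3/(k**2 + 3*k + 2) = t_k.
s_(n+1) = 3*(-n - 1)/(n + 2) and s_(1) = -3/2, so S(n) = -3*n/(2*n + 4).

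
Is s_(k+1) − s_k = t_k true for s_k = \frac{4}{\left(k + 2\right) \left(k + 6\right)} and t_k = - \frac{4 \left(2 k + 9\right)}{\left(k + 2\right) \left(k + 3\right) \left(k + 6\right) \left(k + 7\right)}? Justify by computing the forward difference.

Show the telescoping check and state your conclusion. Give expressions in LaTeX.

s_(k+1) = 4/((k + 3)*(k + 7))
s_(k+1) − s_k = 4*(-2*k - 9)/(k**4 + 18*k**3 + 113*k**2 + 288*k + 252)
(s_(k+1) − s_k) − t_k = 0

valid (s_(k+1) − s_k reduces to t_k)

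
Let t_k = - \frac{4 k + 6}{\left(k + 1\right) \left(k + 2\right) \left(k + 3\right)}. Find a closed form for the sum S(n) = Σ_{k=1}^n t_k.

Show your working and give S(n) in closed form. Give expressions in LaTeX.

Step 1: r(k) = (k + 1)*(2*k + 5)/((k + 4)*(2*k + 3)).
Factor: A=k + 1; B=k + 4; C=k + 3/2.
f must satisfy (k + 1)·f(k+1) − (k + 3)·f(k) = k + 3/2.
d = 2 from the (1,1,1) case.
Solve for f: f(k) = k*(5*k + 7)/8 (degree 2 ≤ 2).
R(k) = B(k−1)·f(k)/C(k) = k*(k + 3)*(5*k + 7)/(4*(2*k + 3)); s_k = R·t_k = -k*(5*k + 7)/(2*(k + 1)*(k + 2)).
s_(k+1) − s_k = 2*(-2*k - 3)/(k**3 + 6*k**2 + 11*k + 6) = t_k.
Telescope: S(n) = s_(n+1) − s_(1) = (-5*n**2 - 17*n - 12)/(2*(n**2 + 5*n + 6)) − (-1) = n*(-3*n - 7)/(2*(n**2 + 5*n + 6)).

S(n) = \frac{n \left(- 3 n - 7\right)}{2 \left(n^{2} + 5 n + 6\right)}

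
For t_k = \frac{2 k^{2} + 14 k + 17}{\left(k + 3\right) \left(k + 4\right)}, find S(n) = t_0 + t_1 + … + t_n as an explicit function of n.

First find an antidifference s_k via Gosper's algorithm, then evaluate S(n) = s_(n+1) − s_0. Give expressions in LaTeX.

S(n) = \frac{6 n^{2} + 23 n + 17}{3 \left(n + 4\right)}

Compute t_(k+1)/t_k: get (k + 3)*(14*k + 2*(k + 1)**2 + 31)/((k + 5)*(2*k**2 + 14*k + 17)).
Gosper form: A/B · C(k+1)/C(k) with A=k + 3, B=k + 5, C=k**2 + 7*k + 17/2.
Key eq: (k + 3)·f(k+1) = (k + 4)·f(k) + (k**2 + 7*k + 17/2).
Bound: deg f ≤ 2.
Solving with deg f ≤ 2: f(k) = k*(6*k + 11)/6.
Then R = B(k−1)f/C = k*(k + 4)*(6*k + 11)/(3*(2*k**2 + 14*k + 17)), so s_k = R(k)·t_k = k*(6*k + 11)/(3*(k + 3)).
Δs = (2*k**2 + 14*k + 17)/(k**2 + 7*k + 12), as required.
Telescope: S(n) = s_(n+1) − s_(0) = (6*n**2 + 23*n + 17)/(3*(n + 4)) − (0) = (6*n**2 + 23*n + 17)/(3*(n + 4)).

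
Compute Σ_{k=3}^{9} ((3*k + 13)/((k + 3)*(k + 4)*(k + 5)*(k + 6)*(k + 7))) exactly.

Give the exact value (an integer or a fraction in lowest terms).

Compute t_(k+1)/t_k: get (k + 3)*(3*k + 16)/((k + 8)*(3*k + 13)).
Factor: A=k + 3; B=k + 8; C=k + 13/3.
Key eq: (k + 3)·f(k+1) = (k + 7)·f(k) + (k + 13/3).
deg f ≤ 4 (via 1,1,1).
A polynomial solution: f(k) = k*(k + 4)*(k**2 + 14*k + 63)/270.
Get s_k = R·t_k = k*(k**2 + 14*k + 63)/(90*(k**3 + 14*k**2 + 63*k + 90)) with R(k) = B(k−1)f(k)/C(k) = k*(k + 4)*(k + 7)*(k**2 + 14*k + 63)/(90*(3*k + 13)).
Verify: (3*k + 13)/(k**5 + 25*k**4 + 245*k**3 + 1175*k**2 + 2754*k + 2520) matches t_k.
Σ_(k=3)^(9) t_k = s_(10) − s_(3) = 101/9360 − (19/2160) = 7/3510.

Σ = 7/3510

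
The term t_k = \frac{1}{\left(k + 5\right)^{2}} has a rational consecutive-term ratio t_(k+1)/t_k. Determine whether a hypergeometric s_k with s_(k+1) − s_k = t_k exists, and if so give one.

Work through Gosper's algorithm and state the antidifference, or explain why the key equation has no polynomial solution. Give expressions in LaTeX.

none — t_k is not Gosper-summable

The ratio is (k + 5)**2/(k + 6)**2.
Factor: A=k**2 + 10*k + 25; B=k**2 + 12*k + 36; C=1.
Set up (k**2 + 10*k + 25)·f(k+1) − (k**2 + 10*k + 25)·f(k) − (1) = 0.
d = 0 from the (2,2,0) case.
Write f(k) = c0. Then LHS − RHS = -1, requiring -1 = 0: contradictory. No certificate.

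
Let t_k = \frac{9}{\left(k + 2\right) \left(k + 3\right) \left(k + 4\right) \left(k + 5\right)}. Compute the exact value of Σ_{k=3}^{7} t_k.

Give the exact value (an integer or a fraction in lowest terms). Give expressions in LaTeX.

Σ = 37/3080

Ratio r(k) = (k + 2)/(k + 6).
Take A(k)=k + 2, B(k)=k + 6, C(k)=1.
Set up (k + 2)·f(k+1) − (k + 5)·f(k) − (1) = 0.
deg f ≤ 3 (via 1,1,0).
A polynomial solution: f(k) = k*(k**2 + 9*k + 26)/72.
So s_k = (B(k−1)f/C)·t_k = (k*(k + 5)*(k**2 + 9*k + 26)/72)·t_k = k*(k**2 + 9*k + 26)/(8*(k + 2)*(k + 3)*(k + 4)).
s_(k+1) − s_k = 9/(k**4 + 14*k**3 + 71*k**2 + 154*k + 120) = t_k.
Evaluate s at k=8 and k=3: 27/220 and 31/280; difference 37/3080.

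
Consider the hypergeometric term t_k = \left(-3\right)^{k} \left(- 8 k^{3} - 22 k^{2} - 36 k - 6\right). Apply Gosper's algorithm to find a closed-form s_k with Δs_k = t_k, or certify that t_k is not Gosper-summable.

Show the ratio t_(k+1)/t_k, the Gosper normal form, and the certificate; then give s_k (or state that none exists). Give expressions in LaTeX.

The ratio is 3*(-4*k**3 - 23*k**2 - 52*k - 36)/(4*k**3 + 11*k**2 + 18*k + 3).
So A=-3 and B=1, with C=k**3 + 11*k**2/4 + 9*k/2 + 3/4.
Need (-3)·f(k+1) − (1)·f(k) = k**3 + 11*k**2/4 + 9*k/2 + 3/4.
d = 3 from the (0,0,3) case.
Solve for f: f(k) = -(2*k**3 + k**2 + 3*k - 3)/8 (degree 3 ≤ 3).
R(k) = B(k−1)·f(k)/C(k) = -(2*k**3 + k**2 + 3*k - 3)/(2*(4*k**3 + 11*k**2 + 18*k + 3)); s_k = R·t_k = (-3)**k*(2*k**3 + k**2 + 3*k - 3).
Δs = (-3)**k*(-8*k**3 - 22*k**2 - 36*k - 6), as required.

s_k = \left(-3\right)^{k} \left(2 k^{3} + k^{2} + 3 k - 3\right)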